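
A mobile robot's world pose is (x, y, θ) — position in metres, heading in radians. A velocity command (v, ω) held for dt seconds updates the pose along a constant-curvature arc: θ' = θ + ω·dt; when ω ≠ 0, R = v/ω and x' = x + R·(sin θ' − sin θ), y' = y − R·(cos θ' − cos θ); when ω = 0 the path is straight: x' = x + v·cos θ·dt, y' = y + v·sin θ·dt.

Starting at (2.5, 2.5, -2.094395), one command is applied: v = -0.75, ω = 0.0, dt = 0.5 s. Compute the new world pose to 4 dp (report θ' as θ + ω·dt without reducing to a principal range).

θ' = -2.0944 + 0.0·0.5 = -2.0944
ω = 0 → straight: x' = 2.5 + -0.75·cos(-2.0944)·0.5 = 2.6875
y' = 2.5 + -0.75·sin(-2.0944)·0.5 = 2.8248

(2.6875, 2.8248, -2.0944)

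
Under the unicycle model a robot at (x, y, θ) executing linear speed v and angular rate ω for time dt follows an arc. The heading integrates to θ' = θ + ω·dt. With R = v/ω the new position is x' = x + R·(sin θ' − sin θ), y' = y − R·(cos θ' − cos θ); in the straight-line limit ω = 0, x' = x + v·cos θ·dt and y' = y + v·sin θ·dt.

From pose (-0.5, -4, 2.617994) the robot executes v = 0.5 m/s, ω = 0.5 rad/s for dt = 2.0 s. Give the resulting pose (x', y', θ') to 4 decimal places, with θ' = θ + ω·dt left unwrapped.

(-1.4586, -3.9774, 3.6180)

θ' = 2.6180 + 0.5·2.0 = 3.6180
R = v/ω = 0.5/0.5 = 1.0000
x' = -0.5 + 1.0000·(sin 3.6180 − sin 2.6180) = -1.4586
y' = -4 − 1.0000·(cos 3.6180 − cos 2.6180) = -3.9774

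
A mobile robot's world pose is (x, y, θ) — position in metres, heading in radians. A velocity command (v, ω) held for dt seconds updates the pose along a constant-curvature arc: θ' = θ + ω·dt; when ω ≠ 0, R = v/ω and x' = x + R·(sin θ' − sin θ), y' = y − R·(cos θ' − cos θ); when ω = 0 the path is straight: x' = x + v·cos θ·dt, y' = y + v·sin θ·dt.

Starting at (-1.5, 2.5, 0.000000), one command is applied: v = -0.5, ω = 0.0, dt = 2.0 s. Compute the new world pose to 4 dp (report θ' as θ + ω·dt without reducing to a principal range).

(-2.5000, 2.5000, 0.0000)

θ' = 0.0000 + 0.0·2.0 = 0.0000
ω = 0 → straight: x' = -1.5 + -0.5·cos(0.0000)·2.0 = -2.5000
y' = 2.5 + -0.5·sin(0.0000)·2.0 = 2.5000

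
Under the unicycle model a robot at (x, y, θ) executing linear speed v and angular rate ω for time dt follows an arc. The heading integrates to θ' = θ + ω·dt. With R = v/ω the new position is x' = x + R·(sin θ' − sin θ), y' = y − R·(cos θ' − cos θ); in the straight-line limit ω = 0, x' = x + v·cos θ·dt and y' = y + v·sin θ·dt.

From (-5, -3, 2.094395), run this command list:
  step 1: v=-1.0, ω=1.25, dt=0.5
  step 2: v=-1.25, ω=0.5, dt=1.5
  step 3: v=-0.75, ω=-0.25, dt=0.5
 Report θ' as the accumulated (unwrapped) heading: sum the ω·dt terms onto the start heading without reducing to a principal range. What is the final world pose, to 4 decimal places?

(-2.4440, -3.3179, 3.3444)

step 1: θ'=2.7194 (R=-0.8000) → pose (-4.6350, -3.3298, 2.7194)
step 2: θ'=3.4694 (R=-2.5000) → pose (-2.8057, -3.4162, 3.4694)
step 3: θ'=3.3444 (R=3.0000) → pose (-2.4440, -3.3179, 3.3444)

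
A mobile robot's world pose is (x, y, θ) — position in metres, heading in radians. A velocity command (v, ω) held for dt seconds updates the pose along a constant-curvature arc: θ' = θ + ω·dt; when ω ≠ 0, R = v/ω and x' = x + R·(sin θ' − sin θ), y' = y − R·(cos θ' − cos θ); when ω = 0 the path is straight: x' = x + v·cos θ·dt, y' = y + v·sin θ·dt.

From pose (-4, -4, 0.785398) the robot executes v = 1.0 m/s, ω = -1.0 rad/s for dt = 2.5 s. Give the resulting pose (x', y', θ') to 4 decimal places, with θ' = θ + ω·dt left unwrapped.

(-2.3032, -4.8504, -1.7146)

θ' = 0.7854 + -1.0·2.5 = -1.7146
R = v/ω = 1.0/-1.0 = -1.0000
x' = -4 + -1.0000·(sin -1.7146 − sin 0.7854) = -2.3032
y' = -4 − -1.0000·(cos -1.7146 − cos 0.7854) = -4.8504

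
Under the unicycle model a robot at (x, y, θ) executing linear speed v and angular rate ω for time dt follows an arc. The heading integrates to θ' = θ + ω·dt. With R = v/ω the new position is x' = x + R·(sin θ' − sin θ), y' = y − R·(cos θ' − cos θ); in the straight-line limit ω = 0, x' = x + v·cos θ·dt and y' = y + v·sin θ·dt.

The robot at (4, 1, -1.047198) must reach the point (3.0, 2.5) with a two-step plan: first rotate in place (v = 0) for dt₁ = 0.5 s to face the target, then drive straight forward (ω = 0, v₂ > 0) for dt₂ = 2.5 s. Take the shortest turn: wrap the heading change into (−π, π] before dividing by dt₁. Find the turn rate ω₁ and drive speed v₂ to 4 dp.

heading to target = atan2(2.5−1, 3−4) = 2.1588
Δθ = wrap(2.1588 − -1.0472) = -3.0772; ω₁ = Δθ/dt₁ = -6.1544
distance = √((3−4)² + (2.5−1)²) = 1.8028; v₂ = distance/dt₂ = 0.7211

ω₁ = -6.1544, v₂ = 0.7211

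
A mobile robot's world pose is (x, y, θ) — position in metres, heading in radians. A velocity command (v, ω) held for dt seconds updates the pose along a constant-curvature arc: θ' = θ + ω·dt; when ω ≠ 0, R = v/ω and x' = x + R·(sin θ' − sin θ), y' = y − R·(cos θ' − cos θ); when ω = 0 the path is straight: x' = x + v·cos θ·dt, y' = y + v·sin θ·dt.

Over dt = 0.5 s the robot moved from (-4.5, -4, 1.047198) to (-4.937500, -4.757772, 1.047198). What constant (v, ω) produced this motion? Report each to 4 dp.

Δθ = 1.047198 − 1.047198 = 0.000000
ω = Δθ/dt = 0.000000/0.5 = 0.0000
ω = 0 → v = (Δx·cos θ + Δy·sin θ)/dt = -1.7500

v = -1.7500, ω = 0.0000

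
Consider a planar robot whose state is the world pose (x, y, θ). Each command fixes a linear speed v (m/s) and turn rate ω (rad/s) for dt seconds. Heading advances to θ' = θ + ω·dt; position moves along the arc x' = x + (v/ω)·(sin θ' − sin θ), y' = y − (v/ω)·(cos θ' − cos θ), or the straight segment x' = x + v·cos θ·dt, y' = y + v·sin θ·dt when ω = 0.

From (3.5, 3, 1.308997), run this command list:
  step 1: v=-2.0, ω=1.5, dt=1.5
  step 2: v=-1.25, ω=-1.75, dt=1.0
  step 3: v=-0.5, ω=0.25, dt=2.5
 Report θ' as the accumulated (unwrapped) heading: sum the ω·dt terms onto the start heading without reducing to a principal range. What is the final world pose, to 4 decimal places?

(6.9556, -0.0963, 2.4340)

step 1: θ'=3.5590 (R=-1.3333) → pose (5.3284, 1.4360, 3.5590)
step 2: θ'=1.8090 (R=0.7143) → pose (6.3121, 0.9516, 1.8090)
step 3: θ'=2.4340 (R=-2.0000) → pose (6.9556, -0.0963, 2.4340)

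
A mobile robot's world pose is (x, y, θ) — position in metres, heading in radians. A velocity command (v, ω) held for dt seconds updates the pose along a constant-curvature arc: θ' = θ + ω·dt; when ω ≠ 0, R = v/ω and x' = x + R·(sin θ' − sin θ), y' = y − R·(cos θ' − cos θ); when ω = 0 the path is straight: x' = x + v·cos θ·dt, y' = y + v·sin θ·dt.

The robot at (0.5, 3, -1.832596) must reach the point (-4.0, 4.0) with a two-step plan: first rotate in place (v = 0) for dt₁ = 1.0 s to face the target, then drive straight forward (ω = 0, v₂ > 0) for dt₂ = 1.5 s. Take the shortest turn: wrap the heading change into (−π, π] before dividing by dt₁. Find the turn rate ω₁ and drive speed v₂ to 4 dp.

ω₁ = -1.5277, v₂ = 3.0732

heading to target = atan2(4−3, -4−0.5) = 2.9229
Δθ = wrap(2.9229 − -1.8326) = -1.5277; ω₁ = Δθ/dt₁ = -1.5277
distance = √((-4−0.5)² + (4−3)²) = 4.6098; v₂ = distance/dt₂ = 3.0732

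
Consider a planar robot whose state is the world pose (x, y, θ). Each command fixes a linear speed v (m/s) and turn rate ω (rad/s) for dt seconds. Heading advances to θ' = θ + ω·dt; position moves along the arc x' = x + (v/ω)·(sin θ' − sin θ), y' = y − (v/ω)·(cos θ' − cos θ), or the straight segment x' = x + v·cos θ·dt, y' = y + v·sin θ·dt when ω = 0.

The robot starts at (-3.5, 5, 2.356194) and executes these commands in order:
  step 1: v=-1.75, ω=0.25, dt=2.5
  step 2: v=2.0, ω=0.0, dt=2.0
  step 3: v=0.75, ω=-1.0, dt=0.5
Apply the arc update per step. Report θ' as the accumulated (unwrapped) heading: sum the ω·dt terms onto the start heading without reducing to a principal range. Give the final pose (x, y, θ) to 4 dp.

(-3.9572, 3.8265, 2.4812)

step 1: θ'=2.9812 (R=-7.0000) → pose (0.3318, 3.0396, 2.9812)
step 2: θ'=2.9812 (straight) → pose (-3.6169, 3.6784, 2.9812)
step 3: θ'=2.4812 (R=-0.7500) → pose (-3.9572, 3.8265, 2.4812)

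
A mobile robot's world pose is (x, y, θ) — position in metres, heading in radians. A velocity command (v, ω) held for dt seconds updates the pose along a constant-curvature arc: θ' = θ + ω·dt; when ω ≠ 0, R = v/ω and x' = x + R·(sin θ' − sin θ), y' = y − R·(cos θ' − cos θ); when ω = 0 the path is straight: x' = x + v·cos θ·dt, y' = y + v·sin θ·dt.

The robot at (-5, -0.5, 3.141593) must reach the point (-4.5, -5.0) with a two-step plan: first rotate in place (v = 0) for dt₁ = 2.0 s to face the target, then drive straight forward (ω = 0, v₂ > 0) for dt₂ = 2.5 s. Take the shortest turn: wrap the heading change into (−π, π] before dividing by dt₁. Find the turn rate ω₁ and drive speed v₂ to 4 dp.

heading to target = atan2(-5−-0.5, -4.5−-5) = -1.4601
Δθ = wrap(-1.4601 − 3.1416) = 1.6815; ω₁ = Δθ/dt₁ = 0.8407
distance = √((-4.5−-5)² + (-5−-0.5)²) = 4.5277; v₂ = distance/dt₂ = 1.8111

ω₁ = 0.8407, v₂ = 1.8111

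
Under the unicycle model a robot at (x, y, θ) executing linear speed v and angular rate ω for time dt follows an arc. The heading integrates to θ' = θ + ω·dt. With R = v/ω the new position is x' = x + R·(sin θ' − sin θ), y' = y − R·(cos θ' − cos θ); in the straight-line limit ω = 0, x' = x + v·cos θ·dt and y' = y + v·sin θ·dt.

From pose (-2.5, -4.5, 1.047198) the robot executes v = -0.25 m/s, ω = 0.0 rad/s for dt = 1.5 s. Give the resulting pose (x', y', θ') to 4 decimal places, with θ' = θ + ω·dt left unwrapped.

(-2.6875, -4.8248, 1.0472)

θ' = 1.0472 + 0.0·1.5 = 1.0472
ω = 0 → straight: x' = -2.5 + -0.25·cos(1.0472)·1.5 = -2.6875
y' = -4.5 + -0.25·sin(1.0472)·1.5 = -4.8248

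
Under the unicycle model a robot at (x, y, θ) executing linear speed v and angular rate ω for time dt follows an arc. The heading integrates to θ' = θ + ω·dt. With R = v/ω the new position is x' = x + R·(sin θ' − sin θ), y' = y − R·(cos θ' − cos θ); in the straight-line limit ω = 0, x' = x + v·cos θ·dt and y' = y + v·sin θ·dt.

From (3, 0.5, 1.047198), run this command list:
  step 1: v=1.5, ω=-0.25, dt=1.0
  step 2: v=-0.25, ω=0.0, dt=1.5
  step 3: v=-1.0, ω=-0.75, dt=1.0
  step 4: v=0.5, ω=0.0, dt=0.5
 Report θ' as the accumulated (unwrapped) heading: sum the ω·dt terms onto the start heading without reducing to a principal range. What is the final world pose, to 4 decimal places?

(3.0005, 1.0356, 0.0472)

step 1: θ'=0.7972 (R=-6.0000) → pose (3.9037, 1.6923, 0.7972)
step 2: θ'=0.7972 (straight) → pose (3.6417, 1.4240, 0.7972)
step 3: θ'=0.0472 (R=1.3333) → pose (2.7508, 1.0238, 0.0472)
step 4: θ'=0.0472 (straight) → pose (3.0005, 1.0356, 0.0472)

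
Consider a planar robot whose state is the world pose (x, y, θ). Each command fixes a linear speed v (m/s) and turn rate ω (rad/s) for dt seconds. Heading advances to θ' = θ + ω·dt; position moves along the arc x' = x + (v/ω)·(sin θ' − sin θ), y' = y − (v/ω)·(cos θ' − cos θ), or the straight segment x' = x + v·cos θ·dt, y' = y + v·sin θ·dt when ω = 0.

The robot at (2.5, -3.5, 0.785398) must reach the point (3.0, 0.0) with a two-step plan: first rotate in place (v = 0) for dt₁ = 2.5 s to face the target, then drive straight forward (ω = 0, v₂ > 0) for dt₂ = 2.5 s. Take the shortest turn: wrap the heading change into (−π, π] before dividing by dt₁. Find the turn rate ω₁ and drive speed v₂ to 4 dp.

heading to target = atan2(0−-3.5, 3−2.5) = 1.4289
Δθ = wrap(1.4289 − 0.7854) = 0.6435; ω₁ = Δθ/dt₁ = 0.2574
distance = √((3−2.5)² + (0−-3.5)²) = 3.5355; v₂ = distance/dt₂ = 1.4142

ω₁ = 0.2574, v₂ = 1.4142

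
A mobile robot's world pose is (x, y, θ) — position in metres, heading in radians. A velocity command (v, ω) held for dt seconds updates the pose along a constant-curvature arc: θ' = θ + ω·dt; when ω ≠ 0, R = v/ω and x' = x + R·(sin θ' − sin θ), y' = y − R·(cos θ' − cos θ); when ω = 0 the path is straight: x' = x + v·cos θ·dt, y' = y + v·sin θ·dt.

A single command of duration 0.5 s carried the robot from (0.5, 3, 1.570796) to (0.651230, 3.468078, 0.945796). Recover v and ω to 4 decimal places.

v = 1.0000, ω = -1.2500

Δθ = 0.945796 − 1.570796 = -0.625000
ω = Δθ/dt = -0.625000/0.5 = -1.2500
R = −Δy/(cos θ' − cos θ) = -0.8000
v = R·ω = -0.8000·-1.2500 = 1.0000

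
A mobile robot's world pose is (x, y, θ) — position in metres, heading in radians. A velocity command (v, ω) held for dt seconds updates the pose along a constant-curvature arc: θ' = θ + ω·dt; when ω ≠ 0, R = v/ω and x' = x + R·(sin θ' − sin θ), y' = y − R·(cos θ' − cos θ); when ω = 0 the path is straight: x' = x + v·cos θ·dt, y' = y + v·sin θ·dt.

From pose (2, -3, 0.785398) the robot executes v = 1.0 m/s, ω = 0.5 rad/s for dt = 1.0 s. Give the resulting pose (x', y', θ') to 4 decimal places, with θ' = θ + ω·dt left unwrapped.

(2.5049, -2.1489, 1.2854)

θ' = 0.7854 + 0.5·1.0 = 1.2854
R = v/ω = 1.0/0.5 = 2.0000
x' = 2 + 2.0000·(sin 1.2854 − sin 0.7854) = 2.5049
y' = -3 − 2.0000·(cos 1.2854 − cos 0.7854) = -2.1489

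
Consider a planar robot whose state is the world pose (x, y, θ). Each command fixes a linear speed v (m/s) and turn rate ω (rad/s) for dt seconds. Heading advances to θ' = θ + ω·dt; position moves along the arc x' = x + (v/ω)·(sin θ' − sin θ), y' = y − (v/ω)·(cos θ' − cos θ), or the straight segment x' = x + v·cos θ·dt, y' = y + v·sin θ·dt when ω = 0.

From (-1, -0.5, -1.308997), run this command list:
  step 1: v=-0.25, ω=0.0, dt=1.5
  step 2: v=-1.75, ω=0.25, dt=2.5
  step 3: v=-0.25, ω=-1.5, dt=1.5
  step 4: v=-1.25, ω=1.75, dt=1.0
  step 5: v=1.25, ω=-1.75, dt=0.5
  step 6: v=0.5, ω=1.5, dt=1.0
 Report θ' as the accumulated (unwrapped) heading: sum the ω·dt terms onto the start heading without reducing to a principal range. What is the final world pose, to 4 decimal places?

step 1: θ'=-1.3090 (straight) → pose (-1.0971, -0.1378, -1.3090)
step 2: θ'=-0.6840 (R=-7.0000) → pose (-3.4353, 3.4759, -0.6840)
step 3: θ'=-2.9340 (R=0.1667) → pose (-3.3643, 3.7681, -2.9340)
step 4: θ'=-1.1840 (R=-0.7143) → pose (-2.8500, 4.7365, -1.1840)
step 5: θ'=-2.0590 (R=-0.7143) → pose (-2.8807, 4.1320, -2.0590)
step 6: θ'=-0.5590 (R=0.3333) → pose (-2.7631, 3.6931, -0.5590)

(-2.7631, 3.6931, -0.5590)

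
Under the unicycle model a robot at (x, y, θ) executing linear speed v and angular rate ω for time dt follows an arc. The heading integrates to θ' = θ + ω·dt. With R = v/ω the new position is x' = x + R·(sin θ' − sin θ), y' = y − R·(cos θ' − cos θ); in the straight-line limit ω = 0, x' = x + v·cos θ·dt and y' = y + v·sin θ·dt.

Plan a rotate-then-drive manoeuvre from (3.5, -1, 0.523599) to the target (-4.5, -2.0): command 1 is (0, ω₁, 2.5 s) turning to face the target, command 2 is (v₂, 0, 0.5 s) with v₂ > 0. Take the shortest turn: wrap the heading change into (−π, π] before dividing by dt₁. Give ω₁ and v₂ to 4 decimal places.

heading to target = atan2(-2−-1, -4.5−3.5) = -3.0172
Δθ = wrap(-3.0172 − 0.5236) = 2.7423; ω₁ = Δθ/dt₁ = 1.0969
distance = √((-4.5−3.5)² + (-2−-1)²) = 8.0623; v₂ = distance/dt₂ = 16.1245

ω₁ = 1.0969, v₂ = 16.1245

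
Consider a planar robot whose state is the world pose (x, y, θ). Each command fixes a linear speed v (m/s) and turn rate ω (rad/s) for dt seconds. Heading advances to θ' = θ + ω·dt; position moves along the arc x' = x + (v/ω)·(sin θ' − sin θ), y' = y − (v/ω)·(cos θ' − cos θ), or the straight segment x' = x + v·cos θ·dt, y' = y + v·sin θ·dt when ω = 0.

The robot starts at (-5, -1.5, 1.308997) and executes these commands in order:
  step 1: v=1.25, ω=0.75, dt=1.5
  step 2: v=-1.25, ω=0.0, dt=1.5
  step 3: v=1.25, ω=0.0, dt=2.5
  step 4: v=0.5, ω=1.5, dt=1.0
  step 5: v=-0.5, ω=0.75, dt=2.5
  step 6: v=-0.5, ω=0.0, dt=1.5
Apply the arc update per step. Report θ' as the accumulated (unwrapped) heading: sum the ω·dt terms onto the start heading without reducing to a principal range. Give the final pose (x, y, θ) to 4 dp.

step 1: θ'=2.4340 (R=1.6667) → pose (-5.5265, 0.1979, 2.4340)
step 2: θ'=2.4340 (straight) → pose (-4.1017, -1.0209, 2.4340)
step 3: θ'=2.4340 (straight) → pose (-6.4764, 1.0104, 2.4340)
step 4: θ'=3.9340 (R=0.3333) → pose (-6.9305, 0.9912, 3.9340)
step 5: θ'=5.8090 (R=-0.6667) → pose (-7.1007, 2.0524, 5.8090)
step 6: θ'=5.8090 (straight) → pose (-7.7680, 2.3948, 5.8090)

(-7.7680, 2.3948, 5.8090)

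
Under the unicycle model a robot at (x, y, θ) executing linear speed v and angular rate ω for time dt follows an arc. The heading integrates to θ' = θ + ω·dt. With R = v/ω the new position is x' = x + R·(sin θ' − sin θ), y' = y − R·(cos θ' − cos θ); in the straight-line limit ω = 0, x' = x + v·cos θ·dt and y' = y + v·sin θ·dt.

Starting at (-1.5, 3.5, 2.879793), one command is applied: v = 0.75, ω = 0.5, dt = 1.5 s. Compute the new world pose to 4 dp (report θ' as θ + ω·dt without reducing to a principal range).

(-2.5918, 3.3759, 3.6298)

θ' = 2.8798 + 0.5·1.5 = 3.6298
R = v/ω = 0.75/0.5 = 1.5000
x' = -1.5 + 1.5000·(sin 3.6298 − sin 2.8798) = -2.5918
y' = 3.5 − 1.5000·(cos 3.6298 − cos 2.8798) = 3.3759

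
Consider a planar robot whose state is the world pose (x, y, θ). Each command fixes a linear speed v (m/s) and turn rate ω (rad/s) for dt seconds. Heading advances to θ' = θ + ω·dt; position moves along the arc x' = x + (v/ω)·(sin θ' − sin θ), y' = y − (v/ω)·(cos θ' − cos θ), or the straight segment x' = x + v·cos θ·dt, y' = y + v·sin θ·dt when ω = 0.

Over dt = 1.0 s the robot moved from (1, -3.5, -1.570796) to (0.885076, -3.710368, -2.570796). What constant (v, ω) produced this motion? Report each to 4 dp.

Δθ = -2.570796 − -1.570796 = -1.000000
ω = Δθ/dt = -1.000000/1.0 = -1.0000
R = −Δy/(cos θ' − cos θ) = -0.2500
v = R·ω = -0.2500·-1.0000 = 0.2500

v = 0.2500, ω = -1.0000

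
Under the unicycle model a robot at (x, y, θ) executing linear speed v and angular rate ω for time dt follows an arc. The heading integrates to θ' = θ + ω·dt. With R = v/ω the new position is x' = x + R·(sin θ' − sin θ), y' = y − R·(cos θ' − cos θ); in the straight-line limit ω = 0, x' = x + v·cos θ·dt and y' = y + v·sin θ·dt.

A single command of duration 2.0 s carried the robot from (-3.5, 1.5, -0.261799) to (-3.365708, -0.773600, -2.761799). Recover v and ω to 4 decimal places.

v = 1.5000, ω = -1.2500

Δθ = -2.761799 − -0.261799 = -2.500000
ω = Δθ/dt = -2.500000/2.0 = -1.2500
R = −Δy/(cos θ' − cos θ) = -1.2000
v = R·ω = -1.2000·-1.2500 = 1.5000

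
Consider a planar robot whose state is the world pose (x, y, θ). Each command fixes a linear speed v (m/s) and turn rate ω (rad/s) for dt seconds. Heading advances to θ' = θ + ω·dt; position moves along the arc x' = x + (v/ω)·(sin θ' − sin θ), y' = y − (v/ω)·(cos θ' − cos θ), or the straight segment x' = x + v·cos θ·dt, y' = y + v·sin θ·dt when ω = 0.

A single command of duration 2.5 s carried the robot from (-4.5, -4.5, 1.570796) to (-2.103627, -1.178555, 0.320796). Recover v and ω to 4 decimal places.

v = 1.7500, ω = -0.5000

Δθ = 0.320796 − 1.570796 = -1.250000
ω = Δθ/dt = -1.250000/2.5 = -0.5000
R = −Δy/(cos θ' − cos θ) = -3.5000
v = R·ω = -3.5000·-0.5000 = 1.7500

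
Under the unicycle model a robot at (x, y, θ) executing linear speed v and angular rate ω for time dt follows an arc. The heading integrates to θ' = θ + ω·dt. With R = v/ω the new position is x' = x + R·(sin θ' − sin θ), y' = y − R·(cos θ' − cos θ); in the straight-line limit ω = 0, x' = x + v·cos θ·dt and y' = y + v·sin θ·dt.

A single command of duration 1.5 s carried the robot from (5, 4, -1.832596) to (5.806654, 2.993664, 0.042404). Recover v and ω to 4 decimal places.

Δθ = 0.042404 − -1.832596 = 1.875000
ω = Δθ/dt = 1.875000/1.5 = 1.2500
R = −Δy/(cos θ' − cos θ) = 0.8000
v = R·ω = 0.8000·1.2500 = 1.0000

v = 1.0000, ω = 1.2500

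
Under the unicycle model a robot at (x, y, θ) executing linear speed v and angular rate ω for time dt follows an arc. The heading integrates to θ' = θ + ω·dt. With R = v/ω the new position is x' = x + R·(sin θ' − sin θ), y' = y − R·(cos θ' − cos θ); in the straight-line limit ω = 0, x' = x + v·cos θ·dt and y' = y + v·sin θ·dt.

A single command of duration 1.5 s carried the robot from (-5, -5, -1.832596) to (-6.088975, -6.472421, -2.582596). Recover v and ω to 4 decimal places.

Δθ = -2.582596 − -1.832596 = -0.750000
ω = Δθ/dt = -0.750000/1.5 = -0.5000
R = −Δy/(cos θ' − cos θ) = -2.5000
v = R·ω = -2.5000·-0.5000 = 1.2500

v = 1.2500, ω = -0.5000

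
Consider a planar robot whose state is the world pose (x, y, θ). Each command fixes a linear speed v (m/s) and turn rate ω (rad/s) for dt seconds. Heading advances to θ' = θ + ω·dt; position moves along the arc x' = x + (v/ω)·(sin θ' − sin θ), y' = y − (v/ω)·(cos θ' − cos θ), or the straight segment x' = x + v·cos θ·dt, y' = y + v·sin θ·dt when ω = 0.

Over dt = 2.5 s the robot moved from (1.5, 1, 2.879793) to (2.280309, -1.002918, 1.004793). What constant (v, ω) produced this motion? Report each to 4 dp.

Δθ = 1.004793 − 2.879793 = -1.875000
ω = Δθ/dt = -1.875000/2.5 = -0.7500
R = −Δy/(cos θ' − cos θ) = 1.3333
v = R·ω = 1.3333·-0.7500 = -1.0000

v = -1.0000, ω = -0.7500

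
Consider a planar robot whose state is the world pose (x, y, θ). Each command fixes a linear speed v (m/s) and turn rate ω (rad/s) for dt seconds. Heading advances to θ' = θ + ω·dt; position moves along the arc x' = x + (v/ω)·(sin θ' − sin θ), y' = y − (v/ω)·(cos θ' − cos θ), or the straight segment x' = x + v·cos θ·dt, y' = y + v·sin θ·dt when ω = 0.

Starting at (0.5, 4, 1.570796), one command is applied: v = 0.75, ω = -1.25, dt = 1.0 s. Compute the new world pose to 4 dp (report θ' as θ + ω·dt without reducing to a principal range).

θ' = 1.5708 + -1.25·1.0 = 0.3208
R = v/ω = 0.75/-1.25 = -0.6000
x' = 0.5 + -0.6000·(sin 0.3208 − sin 1.5708) = 0.9108
y' = 4 − -0.6000·(cos 0.3208 − cos 1.5708) = 4.5694

(0.9108, 4.5694, 0.3208)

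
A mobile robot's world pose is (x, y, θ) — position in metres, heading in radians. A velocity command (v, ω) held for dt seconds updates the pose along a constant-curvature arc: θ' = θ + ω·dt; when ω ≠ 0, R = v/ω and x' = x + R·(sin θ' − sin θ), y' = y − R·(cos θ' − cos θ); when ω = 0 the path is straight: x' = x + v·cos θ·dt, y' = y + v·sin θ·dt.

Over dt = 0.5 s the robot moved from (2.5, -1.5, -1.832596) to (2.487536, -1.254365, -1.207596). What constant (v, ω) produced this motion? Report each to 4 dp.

Δθ = -1.207596 − -1.832596 = 0.625000
ω = Δθ/dt = 0.625000/0.5 = 1.2500
R = −Δy/(cos θ' − cos θ) = -0.4000
v = R·ω = -0.4000·1.2500 = -0.5000

v = -0.5000, ω = 1.2500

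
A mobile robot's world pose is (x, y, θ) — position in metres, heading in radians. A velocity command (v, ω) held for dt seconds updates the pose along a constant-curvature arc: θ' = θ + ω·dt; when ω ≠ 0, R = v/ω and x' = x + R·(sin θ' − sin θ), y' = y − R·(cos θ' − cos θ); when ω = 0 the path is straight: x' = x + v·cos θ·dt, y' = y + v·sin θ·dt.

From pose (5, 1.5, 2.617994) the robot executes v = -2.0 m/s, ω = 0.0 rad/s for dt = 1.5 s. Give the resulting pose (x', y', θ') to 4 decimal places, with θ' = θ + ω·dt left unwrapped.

θ' = 2.6180 + 0.0·1.5 = 2.6180
ω = 0 → straight: x' = 5 + -2.0·cos(2.6180)·1.5 = 7.5981
y' = 1.5 + -2.0·sin(2.6180)·1.5 = 0.0000

(7.5981, 0.0000, 2.6180)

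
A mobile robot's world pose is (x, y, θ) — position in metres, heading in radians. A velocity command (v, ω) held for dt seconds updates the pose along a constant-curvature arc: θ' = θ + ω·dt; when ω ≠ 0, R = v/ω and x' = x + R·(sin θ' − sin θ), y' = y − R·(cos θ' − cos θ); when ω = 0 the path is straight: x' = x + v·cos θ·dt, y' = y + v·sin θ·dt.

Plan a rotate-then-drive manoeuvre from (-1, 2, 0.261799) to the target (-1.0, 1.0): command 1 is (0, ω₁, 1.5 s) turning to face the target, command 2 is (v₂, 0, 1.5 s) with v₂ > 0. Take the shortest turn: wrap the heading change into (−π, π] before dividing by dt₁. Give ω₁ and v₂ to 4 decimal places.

heading to target = atan2(1−2, -1−-1) = -1.5708
Δθ = wrap(-1.5708 − 0.2618) = -1.8326; ω₁ = Δθ/dt₁ = -1.2217
distance = √((-1−-1)² + (1−2)²) = 1.0000; v₂ = distance/dt₂ = 0.6667

ω₁ = -1.2217, v₂ = 0.6667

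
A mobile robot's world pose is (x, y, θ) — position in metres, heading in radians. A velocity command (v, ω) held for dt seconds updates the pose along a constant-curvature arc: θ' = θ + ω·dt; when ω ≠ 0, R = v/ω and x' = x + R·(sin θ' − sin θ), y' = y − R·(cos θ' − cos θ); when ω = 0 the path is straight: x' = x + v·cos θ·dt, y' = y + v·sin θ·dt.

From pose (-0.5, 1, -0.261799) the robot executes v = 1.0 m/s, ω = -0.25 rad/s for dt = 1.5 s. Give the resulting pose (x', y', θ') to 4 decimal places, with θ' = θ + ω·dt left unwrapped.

θ' = -0.2618 + -0.25·1.5 = -0.6368
R = v/ω = 1.0/-0.25 = -4.0000
x' = -0.5 + -4.0000·(sin -0.6368 − sin -0.2618) = 0.8432
y' = 1 − -4.0000·(cos -0.6368 − cos -0.2618) = 0.3523

(0.8432, 0.3523, -0.6368)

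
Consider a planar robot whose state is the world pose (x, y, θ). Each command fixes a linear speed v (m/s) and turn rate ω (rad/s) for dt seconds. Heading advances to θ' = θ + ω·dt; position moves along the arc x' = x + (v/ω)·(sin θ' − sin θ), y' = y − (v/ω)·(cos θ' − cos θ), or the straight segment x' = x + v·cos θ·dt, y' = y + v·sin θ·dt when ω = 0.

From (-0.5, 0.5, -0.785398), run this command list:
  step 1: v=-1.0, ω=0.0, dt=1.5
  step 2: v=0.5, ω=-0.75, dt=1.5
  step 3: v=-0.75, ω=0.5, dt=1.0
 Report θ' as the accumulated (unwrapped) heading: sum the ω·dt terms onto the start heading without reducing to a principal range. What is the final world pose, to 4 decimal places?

(-1.3371, 1.6064, -1.4104)

step 1: θ'=-0.7854 (straight) → pose (-1.5607, 1.5607, -0.7854)
step 2: θ'=-1.9104 (R=-0.6667) → pose (-1.4035, 0.8672, -1.9104)
step 3: θ'=-1.4104 (R=-1.5000) → pose (-1.3371, 1.6064, -1.4104)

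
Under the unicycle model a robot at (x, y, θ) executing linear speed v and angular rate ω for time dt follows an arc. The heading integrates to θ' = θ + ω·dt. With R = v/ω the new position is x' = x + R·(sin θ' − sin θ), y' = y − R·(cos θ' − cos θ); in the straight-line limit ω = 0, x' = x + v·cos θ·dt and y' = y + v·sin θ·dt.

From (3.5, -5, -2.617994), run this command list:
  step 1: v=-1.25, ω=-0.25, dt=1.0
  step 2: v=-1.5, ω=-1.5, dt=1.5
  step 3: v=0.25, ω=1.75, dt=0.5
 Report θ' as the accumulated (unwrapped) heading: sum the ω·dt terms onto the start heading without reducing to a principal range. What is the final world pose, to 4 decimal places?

step 1: θ'=-2.8680 (R=5.0000) → pose (4.6490, -4.5161, -2.8680)
step 2: θ'=-5.1180 (R=1.0000) → pose (5.8381, -5.8735, -5.1180)
step 3: θ'=-4.2430 (R=0.1429) → pose (5.8342, -5.7525, -4.2430)

(5.8342, -5.7525, -4.2430)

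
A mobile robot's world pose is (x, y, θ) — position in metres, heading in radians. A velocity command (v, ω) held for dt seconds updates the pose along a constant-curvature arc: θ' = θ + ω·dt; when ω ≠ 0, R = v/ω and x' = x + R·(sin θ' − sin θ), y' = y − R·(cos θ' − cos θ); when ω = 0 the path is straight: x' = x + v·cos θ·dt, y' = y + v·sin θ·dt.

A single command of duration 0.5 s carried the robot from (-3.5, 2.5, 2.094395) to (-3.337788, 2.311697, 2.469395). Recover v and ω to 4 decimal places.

Δθ = 2.469395 − 2.094395 = 0.375000
ω = Δθ/dt = 0.375000/0.5 = 0.7500
R = −Δy/(cos θ' − cos θ) = -0.6667
v = R·ω = -0.6667·0.7500 = -0.5000

v = -0.5000, ω = 0.7500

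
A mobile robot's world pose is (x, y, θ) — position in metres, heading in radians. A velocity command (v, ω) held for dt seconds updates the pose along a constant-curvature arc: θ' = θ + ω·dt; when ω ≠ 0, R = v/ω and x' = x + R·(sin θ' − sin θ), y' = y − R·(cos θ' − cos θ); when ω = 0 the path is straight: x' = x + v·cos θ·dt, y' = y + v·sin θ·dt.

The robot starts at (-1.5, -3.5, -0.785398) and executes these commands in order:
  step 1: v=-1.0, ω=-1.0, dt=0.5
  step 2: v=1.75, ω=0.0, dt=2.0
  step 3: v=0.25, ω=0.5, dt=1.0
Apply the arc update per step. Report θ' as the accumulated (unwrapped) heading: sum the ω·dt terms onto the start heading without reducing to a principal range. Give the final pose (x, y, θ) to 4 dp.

(-0.6408, -6.6456, -0.7854)

step 1: θ'=-1.2854 (R=1.0000) → pose (-1.7524, -3.0744, -1.2854)
step 2: θ'=-1.2854 (straight) → pose (-0.7671, -6.4329, -1.2854)
step 3: θ'=-0.7854 (R=0.5000) → pose (-0.6408, -6.6456, -0.7854)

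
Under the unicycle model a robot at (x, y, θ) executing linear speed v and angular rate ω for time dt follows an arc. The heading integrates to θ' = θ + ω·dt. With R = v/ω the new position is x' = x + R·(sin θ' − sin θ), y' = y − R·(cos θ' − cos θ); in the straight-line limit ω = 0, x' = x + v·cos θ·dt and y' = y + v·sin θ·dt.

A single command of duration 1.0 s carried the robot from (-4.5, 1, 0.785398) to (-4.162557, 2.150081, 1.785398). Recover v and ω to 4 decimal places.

v = 1.2500, ω = 1.0000

Δθ = 1.785398 − 0.785398 = 1.000000
ω = Δθ/dt = 1.000000/1.0 = 1.0000
R = −Δy/(cos θ' − cos θ) = 1.2500
v = R·ω = 1.2500·1.0000 = 1.2500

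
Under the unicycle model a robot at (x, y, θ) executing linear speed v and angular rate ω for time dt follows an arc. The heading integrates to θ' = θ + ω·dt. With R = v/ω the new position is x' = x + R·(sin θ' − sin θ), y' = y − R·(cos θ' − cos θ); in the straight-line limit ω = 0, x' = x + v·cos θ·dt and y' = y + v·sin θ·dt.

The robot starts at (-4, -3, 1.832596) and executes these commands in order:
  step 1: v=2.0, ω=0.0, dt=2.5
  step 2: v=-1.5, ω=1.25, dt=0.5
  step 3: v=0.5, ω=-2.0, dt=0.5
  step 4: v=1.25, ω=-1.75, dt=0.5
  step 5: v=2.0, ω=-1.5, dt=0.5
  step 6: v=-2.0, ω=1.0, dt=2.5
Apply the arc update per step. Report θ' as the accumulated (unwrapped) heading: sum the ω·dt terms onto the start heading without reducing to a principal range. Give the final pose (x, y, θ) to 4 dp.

step 1: θ'=1.8326 (straight) → pose (-5.2941, 1.8296, 1.8326)
step 2: θ'=2.4576 (R=-1.2000) → pose (-4.8933, 1.2101, 2.4576)
step 3: θ'=1.4576 (R=-0.2500) → pose (-4.9837, 1.4322, 1.4576)
step 4: θ'=0.5826 (R=-0.7143) → pose (-4.6670, 1.9479, 0.5826)
step 5: θ'=-0.1674 (R=-1.3333) → pose (-3.7112, 2.1492, -0.1674)
step 6: θ'=2.3326 (R=-2.0000) → pose (-5.4916, -1.2033, 2.3326)

(-5.4916, -1.2033, 2.3326)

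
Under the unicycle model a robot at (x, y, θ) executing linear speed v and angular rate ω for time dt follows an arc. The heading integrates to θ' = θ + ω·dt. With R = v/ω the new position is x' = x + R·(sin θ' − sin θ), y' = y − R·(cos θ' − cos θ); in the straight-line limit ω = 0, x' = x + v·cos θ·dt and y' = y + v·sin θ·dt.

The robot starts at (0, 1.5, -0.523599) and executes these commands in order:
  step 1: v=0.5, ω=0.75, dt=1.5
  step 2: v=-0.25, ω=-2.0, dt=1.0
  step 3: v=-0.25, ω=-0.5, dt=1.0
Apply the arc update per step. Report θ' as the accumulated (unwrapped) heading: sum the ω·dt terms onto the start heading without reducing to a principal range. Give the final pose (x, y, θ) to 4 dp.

(0.5359, 1.8560, -1.8986)

step 1: θ'=0.6014 (R=0.6667) → pose (0.7105, 1.5277, 0.6014)
step 2: θ'=-1.3986 (R=0.1250) → pose (0.5167, 1.6093, -1.3986)
step 3: θ'=-1.8986 (R=0.5000) → pose (0.5359, 1.8560, -1.8986)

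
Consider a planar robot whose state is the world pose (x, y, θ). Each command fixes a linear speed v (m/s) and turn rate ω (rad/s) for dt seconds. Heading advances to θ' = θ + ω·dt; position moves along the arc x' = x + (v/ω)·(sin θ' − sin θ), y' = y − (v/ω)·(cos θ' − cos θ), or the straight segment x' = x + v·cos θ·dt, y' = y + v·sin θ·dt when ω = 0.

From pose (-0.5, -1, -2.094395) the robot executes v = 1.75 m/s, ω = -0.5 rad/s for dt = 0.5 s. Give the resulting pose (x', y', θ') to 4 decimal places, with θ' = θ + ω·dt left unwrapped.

(-1.0272, -1.6955, -2.3444)

θ' = -2.0944 + -0.5·0.5 = -2.3444
R = v/ω = 1.75/-0.5 = -3.5000
x' = -0.5 + -3.5000·(sin -2.3444 − sin -2.0944) = -1.0272
y' = -1 − -3.5000·(cos -2.3444 − cos -2.0944) = -1.6955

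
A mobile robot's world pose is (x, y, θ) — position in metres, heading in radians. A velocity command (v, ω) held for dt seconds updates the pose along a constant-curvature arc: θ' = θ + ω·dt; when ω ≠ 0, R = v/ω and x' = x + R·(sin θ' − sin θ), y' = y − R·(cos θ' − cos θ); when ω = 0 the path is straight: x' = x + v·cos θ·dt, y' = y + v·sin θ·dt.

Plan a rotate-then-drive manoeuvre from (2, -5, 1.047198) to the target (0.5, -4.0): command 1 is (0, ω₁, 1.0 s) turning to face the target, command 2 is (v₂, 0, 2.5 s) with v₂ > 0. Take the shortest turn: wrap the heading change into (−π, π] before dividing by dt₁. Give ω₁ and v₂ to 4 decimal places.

ω₁ = 1.5064, v₂ = 0.7211

heading to target = atan2(-4−-5, 0.5−2) = 2.5536
Δθ = wrap(2.5536 − 1.0472) = 1.5064; ω₁ = Δθ/dt₁ = 1.5064
distance = √((0.5−2)² + (-4−-5)²) = 1.8028; v₂ = distance/dt₂ = 0.7211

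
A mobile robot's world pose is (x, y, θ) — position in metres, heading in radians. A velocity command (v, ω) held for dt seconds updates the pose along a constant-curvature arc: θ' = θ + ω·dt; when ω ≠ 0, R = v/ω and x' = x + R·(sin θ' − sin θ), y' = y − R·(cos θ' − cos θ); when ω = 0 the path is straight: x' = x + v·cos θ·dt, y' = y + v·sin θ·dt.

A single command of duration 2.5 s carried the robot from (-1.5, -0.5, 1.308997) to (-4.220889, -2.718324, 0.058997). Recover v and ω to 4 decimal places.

v = -1.5000, ω = -0.5000

Δθ = 0.058997 − 1.308997 = -1.250000
ω = Δθ/dt = -1.250000/2.5 = -0.5000
R = Δx/(sin θ' − sin θ) = 3.0000
v = R·ω = 3.0000·-0.5000 = -1.5000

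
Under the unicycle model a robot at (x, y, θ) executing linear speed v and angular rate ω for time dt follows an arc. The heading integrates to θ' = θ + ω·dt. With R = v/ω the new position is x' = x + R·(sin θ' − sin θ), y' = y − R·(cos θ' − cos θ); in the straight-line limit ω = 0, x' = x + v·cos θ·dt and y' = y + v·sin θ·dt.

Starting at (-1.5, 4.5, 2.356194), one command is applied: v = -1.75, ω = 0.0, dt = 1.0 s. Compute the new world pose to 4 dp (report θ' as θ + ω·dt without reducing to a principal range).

θ' = 2.3562 + 0.0·1.0 = 2.3562
ω = 0 → straight: x' = -1.5 + -1.75·cos(2.3562)·1.0 = -0.2626
y' = 4.5 + -1.75·sin(2.3562)·1.0 = 3.2626

(-0.2626, 3.2626, 2.3562)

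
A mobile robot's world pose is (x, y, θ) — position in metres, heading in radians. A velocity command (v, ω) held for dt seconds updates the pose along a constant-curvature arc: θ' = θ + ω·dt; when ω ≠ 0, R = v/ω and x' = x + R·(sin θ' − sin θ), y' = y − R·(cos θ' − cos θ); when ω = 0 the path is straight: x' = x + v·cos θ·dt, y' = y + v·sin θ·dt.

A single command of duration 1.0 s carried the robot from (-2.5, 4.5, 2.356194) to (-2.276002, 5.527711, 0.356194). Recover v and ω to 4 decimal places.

Δθ = 0.356194 − 2.356194 = -2.000000
ω = Δθ/dt = -2.000000/1.0 = -2.0000
R = −Δy/(cos θ' − cos θ) = -0.6250
v = R·ω = -0.6250·-2.0000 = 1.2500

v = 1.2500, ω = -2.0000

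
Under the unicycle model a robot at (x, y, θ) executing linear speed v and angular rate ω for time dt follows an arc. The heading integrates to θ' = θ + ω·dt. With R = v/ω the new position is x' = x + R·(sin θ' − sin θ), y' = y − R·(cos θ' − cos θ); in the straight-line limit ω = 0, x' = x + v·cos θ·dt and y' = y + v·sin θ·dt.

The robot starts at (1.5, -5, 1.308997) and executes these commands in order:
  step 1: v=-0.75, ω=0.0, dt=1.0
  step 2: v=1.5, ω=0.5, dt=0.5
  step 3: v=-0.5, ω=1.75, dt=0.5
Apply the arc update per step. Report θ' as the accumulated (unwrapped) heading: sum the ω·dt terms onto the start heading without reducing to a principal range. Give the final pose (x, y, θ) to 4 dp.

step 1: θ'=1.3090 (straight) → pose (1.3059, -5.7244, 1.3090)
step 2: θ'=1.5590 (R=3.0000) → pose (1.4079, -4.9834, 1.5590)
step 3: θ'=2.4340 (R=-0.2857) → pose (1.5079, -5.2039, 2.4340)

(1.5079, -5.2039, 2.4340)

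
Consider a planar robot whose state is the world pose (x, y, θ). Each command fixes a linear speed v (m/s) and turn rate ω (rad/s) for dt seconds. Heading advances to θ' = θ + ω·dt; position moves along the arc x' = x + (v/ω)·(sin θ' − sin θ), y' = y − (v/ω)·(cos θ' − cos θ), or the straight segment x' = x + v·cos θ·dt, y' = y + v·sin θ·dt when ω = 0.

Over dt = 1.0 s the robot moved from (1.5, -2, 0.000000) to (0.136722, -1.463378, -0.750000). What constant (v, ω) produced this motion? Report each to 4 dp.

Δθ = -0.750000 − 0.000000 = -0.750000
ω = Δθ/dt = -0.750000/1.0 = -0.7500
R = Δx/(sin θ' − sin θ) = 2.0000
v = R·ω = 2.0000·-0.7500 = -1.5000

v = -1.5000, ω = -0.7500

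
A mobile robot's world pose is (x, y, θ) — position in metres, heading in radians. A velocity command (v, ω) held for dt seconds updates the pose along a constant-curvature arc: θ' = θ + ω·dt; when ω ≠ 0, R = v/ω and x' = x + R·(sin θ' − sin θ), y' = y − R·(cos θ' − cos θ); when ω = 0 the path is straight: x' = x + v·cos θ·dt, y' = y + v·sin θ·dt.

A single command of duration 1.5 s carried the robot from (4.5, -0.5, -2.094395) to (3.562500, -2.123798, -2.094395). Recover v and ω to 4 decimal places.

Δθ = -2.094395 − -2.094395 = 0.000000
ω = Δθ/dt = 0.000000/1.5 = 0.0000
ω = 0 → v = (Δx·cos θ + Δy·sin θ)/dt = 1.2500

v = 1.2500, ω = 0.0000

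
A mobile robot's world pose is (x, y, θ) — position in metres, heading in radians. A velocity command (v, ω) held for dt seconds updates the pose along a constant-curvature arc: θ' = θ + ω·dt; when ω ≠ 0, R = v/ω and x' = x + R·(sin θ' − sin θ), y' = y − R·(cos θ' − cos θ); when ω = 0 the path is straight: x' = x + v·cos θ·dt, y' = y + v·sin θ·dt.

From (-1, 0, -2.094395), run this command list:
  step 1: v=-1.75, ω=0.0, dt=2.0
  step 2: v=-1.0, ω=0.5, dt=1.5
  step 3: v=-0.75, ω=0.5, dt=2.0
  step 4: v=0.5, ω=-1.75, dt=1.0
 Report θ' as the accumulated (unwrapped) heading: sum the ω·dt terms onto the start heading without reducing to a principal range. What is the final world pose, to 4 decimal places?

step 1: θ'=-2.0944 (straight) → pose (0.7500, 3.0311, -2.0944)
step 2: θ'=-1.3444 (R=-2.0000) → pose (0.9669, 4.4800, -1.3444)
step 3: θ'=-0.3444 (R=-1.5000) → pose (0.0116, 5.5552, -0.3444)
step 4: θ'=-2.0944 (R=-0.2857) → pose (0.1626, 5.1435, -2.0944)

(0.1626, 5.1435, -2.0944)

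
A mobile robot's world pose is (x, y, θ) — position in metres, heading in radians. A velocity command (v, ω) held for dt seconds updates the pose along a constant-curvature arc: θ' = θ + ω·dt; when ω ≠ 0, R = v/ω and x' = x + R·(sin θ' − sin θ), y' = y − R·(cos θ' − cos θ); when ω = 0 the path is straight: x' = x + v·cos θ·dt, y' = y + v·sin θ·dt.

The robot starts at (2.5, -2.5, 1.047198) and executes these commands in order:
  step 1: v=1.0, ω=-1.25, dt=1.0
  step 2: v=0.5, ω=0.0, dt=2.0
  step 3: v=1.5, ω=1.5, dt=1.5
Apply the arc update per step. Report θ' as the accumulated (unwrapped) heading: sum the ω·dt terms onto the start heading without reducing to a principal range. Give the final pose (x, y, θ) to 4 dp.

(5.4235, -0.8797, 2.0472)

step 1: θ'=-0.2028 (R=-0.8000) → pose (3.3540, -2.1164, -0.2028)
step 2: θ'=-0.2028 (straight) → pose (4.3335, -2.3178, -0.2028)
step 3: θ'=2.0472 (R=1.0000) → pose (5.4235, -0.8797, 2.0472)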